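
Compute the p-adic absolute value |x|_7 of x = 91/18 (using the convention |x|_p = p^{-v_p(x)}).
|91/18|_7 = 1/7

Step 1 — compute v_7(x) by factoring powers of 7 out of the numerator and denominator: v_7(91/18) = 1. Step 2 — apply |x|_p = p^{-v_p(x)} = 7^{-1} = 1/7.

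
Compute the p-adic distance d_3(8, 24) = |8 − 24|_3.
d_3(8, 24) = 1

Step 1 — x − y = 8 − 24 = -16. Step 2 — v_3(-16) = 0 (factor: -16 = −(3^0 · 16); the sign does not affect v_p). Step 3 — |x − y|_3 = 3^{0} = 1.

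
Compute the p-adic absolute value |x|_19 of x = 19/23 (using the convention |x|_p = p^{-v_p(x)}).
|19/23|_19 = 1/19

Step 1 — compute v_19(x) by factoring powers of 19 out of the numerator and denominator: v_19(19/23) = 1. Step 2 — apply |x|_p = p^{-v_p(x)} = 19^{-1} = 1/19.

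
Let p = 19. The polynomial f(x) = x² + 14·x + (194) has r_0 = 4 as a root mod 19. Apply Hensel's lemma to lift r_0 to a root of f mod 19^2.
r_1 = 156 (mod 361)

Hensel: r_{i+1} = r_i − f(r_i)·(f′(r_i))^{-1} mod 19^{i+2}, f′(x) = 2x + 14. Iterate:
  r_0 = 4 (mod 19)
  r_1 = 156 (mod 361)
Final: r = 156 satisfies f(r) ≡ 0 mod 19^2.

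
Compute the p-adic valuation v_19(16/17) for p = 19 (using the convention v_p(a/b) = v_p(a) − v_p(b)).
v_19(16/17) = 0

Factor powers of 19 from the numerator and denominator of the reduced fraction: 16 = 19^0 · 16 and 17 = 19^0 · 17. Apply v_p(a/b) = v_p(a) − v_p(b): v_19(16/17) = 0 − 0 = 0.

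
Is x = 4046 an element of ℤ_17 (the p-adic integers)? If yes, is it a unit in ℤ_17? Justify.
x ∈ ℤ_17 but not a unit; v_17(x) = 2 > 0

ℤ_17 = {x ∈ ℚ_17 : v_17(x) ≥ 0} and ℤ_17^× = {x ∈ ℤ_17 : v_17(x) = 0}. Here v_17(4046) = v_17(num) − v_17(den) = 2; compare against these criteria.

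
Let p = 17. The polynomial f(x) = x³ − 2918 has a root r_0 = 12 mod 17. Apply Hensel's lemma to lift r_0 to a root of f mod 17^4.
r_3 = 57404 (mod 83521)

Hensel: r_{i+1} = r_i − f(r_i)/f′(r_i) mod 17^{i+2}, where f′(x) = 3x². Iterate:
  r_0 = 12 (mod 17)
  r_1 = 182 (mod 289)
  r_2 = 3361 (mod 4913)
  r_3 = 57404 (mod 83521)
Final: r = 57404 with f(r) ≡ 0 mod 17^4.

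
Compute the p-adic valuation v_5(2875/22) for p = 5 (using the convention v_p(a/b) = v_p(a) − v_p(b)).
v_5(2875/22) = 3

Factor powers of 5 from the numerator and denominator of the reduced fraction: 2875 = 5^3 · 23 and 22 = 5^0 · 22. Apply v_p(a/b) = v_p(a) − v_p(b): v_5(2875/22) = 3 − 0 = 3.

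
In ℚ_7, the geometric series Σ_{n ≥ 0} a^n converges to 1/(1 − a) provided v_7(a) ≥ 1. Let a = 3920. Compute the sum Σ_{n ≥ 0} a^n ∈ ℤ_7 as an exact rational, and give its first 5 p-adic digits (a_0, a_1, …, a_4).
Σ a^n = 1/(1 − a) = -1/3919;  first 5 digits = (1, 0, 3, 4, 3)

v_7(a) = 2 ≥ 1, so the series converges in ℤ_7 to 1/(1 − a) = 1/(1 − 3920) = -1/3919. Expand this rational in ℤ_7: compute digits iteratively via d_i = x_i mod 7, x_{i+1} = (x_i − d_i)/7. The first 5 digits are (1, 0, 3, 4, 3).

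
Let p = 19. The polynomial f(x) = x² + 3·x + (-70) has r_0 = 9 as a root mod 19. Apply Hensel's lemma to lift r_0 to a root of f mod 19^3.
r_2 = 6849 (mod 6859)

Hensel: r_{i+1} = r_i − f(r_i)·(f′(r_i))^{-1} mod 19^{i+2}, f′(x) = 2x + 3. Iterate:
  r_0 = 9 (mod 19)
  r_1 = 351 (mod 361)
  r_2 = 6849 (mod 6859)
Final: r = 6849 satisfies f(r) ≡ 0 mod 19^3.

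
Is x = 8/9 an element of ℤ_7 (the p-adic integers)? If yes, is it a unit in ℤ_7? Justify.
x ∈ ℤ_7^× (unit); v_7(x) = 0

ℤ_7 = {x ∈ ℚ_7 : v_7(x) ≥ 0} and ℤ_7^× = {x ∈ ℤ_7 : v_7(x) = 0}. Here v_7(8/9) = v_7(num) − v_7(den) = 0; compare against these criteria.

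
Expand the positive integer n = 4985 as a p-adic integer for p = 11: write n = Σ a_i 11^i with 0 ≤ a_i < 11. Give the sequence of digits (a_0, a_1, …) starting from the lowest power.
(a_0, a_1, …) = (2, 2, 8, 3)

Repeated division by 11 gives the digits low-to-high: 4985 = 2 + 2·11^1 + 8·11^2 + 3·11^3. Digit sequence: (2, 2, 8, 3).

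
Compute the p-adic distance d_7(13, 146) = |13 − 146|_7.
d_7(13, 146) = 1/7

Step 1 — x − y = 13 − 146 = -133. Step 2 — v_7(-133) = 1 (factor: -133 = −(7^1 · 19); the sign does not affect v_p). Step 3 — |x − y|_7 = 7^{-1} = 1/7.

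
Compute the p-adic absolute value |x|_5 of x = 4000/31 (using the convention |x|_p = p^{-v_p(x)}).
|4000/31|_5 = 1/125

Step 1 — compute v_5(x) by factoring powers of 5 out of the numerator and denominator: v_5(4000/31) = 3. Step 2 — apply |x|_p = p^{-v_p(x)} = 5^{-3} = 1/125.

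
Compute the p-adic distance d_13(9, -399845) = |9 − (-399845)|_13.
d_13(9, -399845) = 1/28561

Step 1 — x − y = 9 − (-399845) = 399854. Step 2 — v_13(399854) = 4 (factor: 399854 = (13^4 · 14); the sign does not affect v_p). Step 3 — |x − y|_13 = 13^{-4} = 1/28561.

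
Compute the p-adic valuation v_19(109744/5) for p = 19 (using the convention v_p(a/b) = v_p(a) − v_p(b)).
v_19(109744/5) = 3

Factor powers of 19 from the numerator and denominator of the reduced fraction: 109744 = 19^3 · 16 and 5 = 19^0 · 5. Apply v_p(a/b) = v_p(a) − v_p(b): v_19(109744/5) = 3 − 0 = 3.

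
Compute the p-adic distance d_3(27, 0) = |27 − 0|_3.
d_3(27, 0) = 1/27

Step 1 — x − y = 27 − 0 = 27. Step 2 — v_3(27) = 3 (factor: 27 = (3^3 · 1); the sign does not affect v_p). Step 3 — |x − y|_3 = 3^{-3} = 1/27.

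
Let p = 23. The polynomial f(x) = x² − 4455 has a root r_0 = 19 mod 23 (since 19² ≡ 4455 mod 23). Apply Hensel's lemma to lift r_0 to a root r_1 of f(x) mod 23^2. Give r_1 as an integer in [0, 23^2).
r_1 = 433 (mod 529)

Hensel's recurrence: r_{i+1} = r_i − f(r_i)·(f′(r_i))^{-1} mod 23^{i+2}, with f′(x) = 2x. Iterate:
  r_0 = 19 (mod 23)
  r_1 = 433 (mod 529)
Final: r_1 = 433, and one checks f(r_1) ≡ 0 mod 23^2.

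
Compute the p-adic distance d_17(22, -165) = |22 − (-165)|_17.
d_17(22, -165) = 1/17

Step 1 — x − y = 22 − (-165) = 187. Step 2 — v_17(187) = 1 (factor: 187 = (17^1 · 11); the sign does not affect v_p). Step 3 — |x − y|_17 = 17^{-1} = 1/17.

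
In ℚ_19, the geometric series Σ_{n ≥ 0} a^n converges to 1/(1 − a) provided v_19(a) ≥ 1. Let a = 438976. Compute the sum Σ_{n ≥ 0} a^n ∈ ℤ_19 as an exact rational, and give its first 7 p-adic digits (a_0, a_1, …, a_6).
Σ a^n = 1/(1 − a) = -1/438975;  first 7 digits = (1, 0, 0, 7, 3, 0, 11)

v_19(a) = 3 ≥ 1, so the series converges in ℤ_19 to 1/(1 − a) = 1/(1 − 438976) = -1/438975. Expand this rational in ℤ_19: compute digits iteratively via d_i = x_i mod 19, x_{i+1} = (x_i − d_i)/19. The first 7 digits are (1, 0, 0, 7, 3, 0, 11).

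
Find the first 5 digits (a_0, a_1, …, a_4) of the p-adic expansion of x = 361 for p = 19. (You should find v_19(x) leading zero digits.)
(a_0, …, a_4) = (0, 0, 1, 0, 0)

v_19(361) = 2, so a_0 = ... = a_1 = 0. Factor out: x = 19^2 · u with u = 1 a unit in ℤ_19. Expand u iteratively via a_{v+i} = u_i mod 19, u_{i+1} = (u_i − a_{v+i})/19:
  u_0 = 1;  a_2 = 1;  u_1 = (u_0 − 1)/19 = 0
  u_1 = 0;  a_3 = 0;  u_2 = (u_1 − 0)/19 = 0
  u_2 = 0;  a_4 = 0;  u_3 = (u_2 − 0)/19 = 0
Digits: (0, 0, 1, 0, 0).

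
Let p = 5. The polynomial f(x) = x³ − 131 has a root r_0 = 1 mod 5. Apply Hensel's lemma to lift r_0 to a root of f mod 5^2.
r_1 = 11 (mod 25)

Hensel: r_{i+1} = r_i − f(r_i)/f′(r_i) mod 5^{i+2}, where f′(x) = 3x². Iterate:
  r_0 = 1 (mod 5)
  r_1 = 11 (mod 25)
Final: r = 11 with f(r) ≡ 0 mod 5^2.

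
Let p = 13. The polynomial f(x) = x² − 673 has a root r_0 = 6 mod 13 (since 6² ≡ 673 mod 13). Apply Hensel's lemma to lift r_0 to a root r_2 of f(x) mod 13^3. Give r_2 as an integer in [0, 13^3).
r_2 = 1397 (mod 2197)

Hensel's recurrence: r_{i+1} = r_i − f(r_i)·(f′(r_i))^{-1} mod 13^{i+2}, with f′(x) = 2x. Iterate:
  r_0 = 6 (mod 13)
  r_1 = 45 (mod 169)
  r_2 = 1397 (mod 2197)
Final: r_2 = 1397, and one checks f(r_2) ≡ 0 mod 13^3.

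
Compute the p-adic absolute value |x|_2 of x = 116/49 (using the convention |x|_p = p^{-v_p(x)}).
|116/49|_2 = 1/4

Step 1 — compute v_2(x) by factoring powers of 2 out of the numerator and denominator: v_2(116/49) = 2. Step 2 — apply |x|_p = p^{-v_p(x)} = 2^{-2} = 1/4.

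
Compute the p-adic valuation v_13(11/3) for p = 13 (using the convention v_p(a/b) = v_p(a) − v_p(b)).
v_13(11/3) = 0

Factor powers of 13 from the numerator and denominator of the reduced fraction: 11 = 13^0 · 11 and 3 = 13^0 · 3. Apply v_p(a/b) = v_p(a) − v_p(b): v_13(11/3) = 0 − 0 = 0.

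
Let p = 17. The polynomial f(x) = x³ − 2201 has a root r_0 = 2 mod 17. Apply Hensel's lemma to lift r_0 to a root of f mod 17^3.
r_2 = 835 (mod 4913)

Hensel: r_{i+1} = r_i − f(r_i)/f′(r_i) mod 17^{i+2}, where f′(x) = 3x². Iterate:
  r_0 = 2 (mod 17)
  r_1 = 257 (mod 289)
  r_2 = 835 (mod 4913)
Final: r = 835 with f(r) ≡ 0 mod 17^3.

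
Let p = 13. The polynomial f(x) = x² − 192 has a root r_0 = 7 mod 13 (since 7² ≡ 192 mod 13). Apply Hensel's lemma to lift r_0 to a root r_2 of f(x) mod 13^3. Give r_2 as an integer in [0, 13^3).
r_2 = 2009 (mod 2197)

Hensel's recurrence: r_{i+1} = r_i − f(r_i)·(f′(r_i))^{-1} mod 13^{i+2}, with f′(x) = 2x. Iterate:
  r_0 = 7 (mod 13)
  r_1 = 150 (mod 169)
  r_2 = 2009 (mod 2197)
Final: r_2 = 2009, and one checks f(r_2) ≡ 0 mod 13^3.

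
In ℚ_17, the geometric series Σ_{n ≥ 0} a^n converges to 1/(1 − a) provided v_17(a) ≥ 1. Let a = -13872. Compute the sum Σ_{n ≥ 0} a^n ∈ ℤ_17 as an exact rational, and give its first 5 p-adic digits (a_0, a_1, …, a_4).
Σ a^n = 1/(1 − a) = 1/13873;  first 5 digits = (1, 0, 3, 14, 8)

v_17(a) = 2 ≥ 1, so the series converges in ℤ_17 to 1/(1 − a) = 1/(1 − (-13872)) = 1/13873. Expand this rational in ℤ_17: compute digits iteratively via d_i = x_i mod 17, x_{i+1} = (x_i − d_i)/17. The first 5 digits are (1, 0, 3, 14, 8).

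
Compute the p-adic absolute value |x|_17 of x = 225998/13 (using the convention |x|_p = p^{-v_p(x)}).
|225998/13|_17 = 1/4913

Step 1 — compute v_17(x) by factoring powers of 17 out of the numerator and denominator: v_17(225998/13) = 3. Step 2 — apply |x|_p = p^{-v_p(x)} = 17^{-3} = 1/4913.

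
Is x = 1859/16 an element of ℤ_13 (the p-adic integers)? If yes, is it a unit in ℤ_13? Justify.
x ∈ ℤ_13 but not a unit; v_13(x) = 2 > 0

ℤ_13 = {x ∈ ℚ_13 : v_13(x) ≥ 0} and ℤ_13^× = {x ∈ ℤ_13 : v_13(x) = 0}. Here v_13(1859/16) = v_13(num) − v_13(den) = 2; compare against these criteria.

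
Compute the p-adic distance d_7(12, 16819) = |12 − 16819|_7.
d_7(12, 16819) = 1/16807

Step 1 — x − y = 12 − 16819 = -16807. Step 2 — v_7(-16807) = 5 (factor: -16807 = −(7^5 · 1); the sign does not affect v_p). Step 3 — |x − y|_7 = 7^{-5} = 1/16807.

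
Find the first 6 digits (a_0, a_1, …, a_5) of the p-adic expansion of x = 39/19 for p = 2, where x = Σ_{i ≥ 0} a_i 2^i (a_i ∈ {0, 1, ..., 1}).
(a_0, …, a_5) = (1, 0, 1, 1, 1, 0)

v_2(39/19) = 0 (numerator and denominator both coprime to 2), so x ∈ ℤ_2^×. Compute digits iteratively via a_i = x_i mod 2, x_{i+1} = (x_i − a_i)/2, with x_0 = x:
  x_0 = 39/19;  a_0 = 1;  x_1 = (x_0 − 1)/2 = 10/19
  x_1 = 10/19;  a_1 = 0;  x_2 = (x_1 − 0)/2 = 5/19
  x_2 = 5/19;  a_2 = 1;  x_3 = (x_2 − 1)/2 = -7/19
  x_3 = -7/19;  a_3 = 1;  x_4 = (x_3 − 1)/2 = -13/19
  x_4 = -13/19;  a_4 = 1;  x_5 = (x_4 − 1)/2 = -16/19
  x_5 = -16/19;  a_5 = 0;  x_6 = (x_5 − 0)/2 = -8/19
Digits: (1, 0, 1, 1, 1, 0).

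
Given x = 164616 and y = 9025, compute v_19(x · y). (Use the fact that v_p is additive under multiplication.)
v_19(1485659400) = 5

v_p(x) = 3 (factor: 164616 = 19^3 · 24); v_p(y) = 2 (factor: 9025 = 19^2 · 25). Additivity: v_p(xy) = v_p(x) + v_p(y) = 3 + 2 = 5. (Direct check: xy = 1485659400 = 19^5 · (600).)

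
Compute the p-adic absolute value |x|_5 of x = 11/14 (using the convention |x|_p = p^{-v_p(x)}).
|11/14|_5 = 1

Step 1 — compute v_5(x) by factoring powers of 5 out of the numerator and denominator: v_5(11/14) = 0. Step 2 — apply |x|_p = p^{-v_p(x)} = 5^{0} = 1.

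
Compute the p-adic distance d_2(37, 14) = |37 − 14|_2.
d_2(37, 14) = 1

Step 1 — x − y = 37 − 14 = 23. Step 2 — v_2(23) = 0 (factor: 23 = (2^0 · 23); the sign does not affect v_p). Step 3 — |x − y|_2 = 2^{0} = 1.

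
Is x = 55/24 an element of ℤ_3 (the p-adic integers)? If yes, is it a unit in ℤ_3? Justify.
x ∉ ℤ_3 (v_3(x) = -1 < 0)

ℤ_3 = {x ∈ ℚ_3 : v_3(x) ≥ 0} and ℤ_3^× = {x ∈ ℤ_3 : v_3(x) = 0}. Here v_3(55/24) = v_3(num) − v_3(den) = -1; compare against these criteria.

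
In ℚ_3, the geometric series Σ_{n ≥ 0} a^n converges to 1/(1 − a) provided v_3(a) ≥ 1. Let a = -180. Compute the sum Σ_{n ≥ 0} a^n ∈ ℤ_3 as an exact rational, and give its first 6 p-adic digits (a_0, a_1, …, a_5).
Σ a^n = 1/(1 − a) = 1/181;  first 6 digits = (1, 0, 1, 2, 1, 0)

v_3(a) = 2 ≥ 1, so the series converges in ℤ_3 to 1/(1 − a) = 1/(1 − (-180)) = 1/181. Expand this rational in ℤ_3: compute digits iteratively via d_i = x_i mod 3, x_{i+1} = (x_i − d_i)/3. The first 6 digits are (1, 0, 1, 2, 1, 0).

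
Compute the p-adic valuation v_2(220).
v_2(220) = 2

v_2(n) is the largest exponent k such that 2^k divides n. Factor out: 220 = 2^2 · 55. (Sign doesn't affect v_p.) So v_2(220) = 2.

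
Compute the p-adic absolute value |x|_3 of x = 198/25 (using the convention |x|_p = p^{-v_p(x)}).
|198/25|_3 = 1/9

Step 1 — compute v_3(x) by factoring powers of 3 out of the numerator and denominator: v_3(198/25) = 2. Step 2 — apply |x|_p = p^{-v_p(x)} = 3^{-2} = 1/9.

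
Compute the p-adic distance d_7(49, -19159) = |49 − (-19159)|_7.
d_7(49, -19159) = 1/2401

Step 1 — x − y = 49 − (-19159) = 19208. Step 2 — v_7(19208) = 4 (factor: 19208 = (7^4 · 8); the sign does not affect v_p). Step 3 — |x − y|_7 = 7^{-4} = 1/2401.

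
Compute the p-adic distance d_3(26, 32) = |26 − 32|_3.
d_3(26, 32) = 1/3

Step 1 — x − y = 26 − 32 = -6. Step 2 — v_3(-6) = 1 (factor: -6 = −(3^1 · 2); the sign does not affect v_p). Step 3 — |x − y|_3 = 3^{-1} = 1/3.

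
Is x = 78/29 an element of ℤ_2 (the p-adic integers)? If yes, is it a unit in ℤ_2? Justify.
x ∈ ℤ_2 but not a unit; v_2(x) = 1 > 0

ℤ_2 = {x ∈ ℚ_2 : v_2(x) ≥ 0} and ℤ_2^× = {x ∈ ℤ_2 : v_2(x) = 0}. Here v_2(78/29) = v_2(num) − v_2(den) = 1; compare against these criteria.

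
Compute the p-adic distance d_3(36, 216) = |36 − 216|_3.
d_3(36, 216) = 1/9

Step 1 — x − y = 36 − 216 = -180. Step 2 — v_3(-180) = 2 (factor: -180 = −(3^2 · 20); the sign does not affect v_p). Step 3 — |x − y|_3 = 3^{-2} = 1/9.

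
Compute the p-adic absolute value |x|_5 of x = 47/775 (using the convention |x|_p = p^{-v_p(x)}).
|47/775|_5 = 25

Step 1 — compute v_5(x) by factoring powers of 5 out of the numerator and denominator: v_5(47/775) = -2. Step 2 — apply |x|_p = p^{-v_p(x)} = 5^{2} = 25.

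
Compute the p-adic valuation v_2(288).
v_2(288) = 5

v_2(n) is the largest exponent k such that 2^k divides n. Factor out: 288 = 2^5 · 9. (Sign doesn't affect v_p.) So v_2(288) = 5.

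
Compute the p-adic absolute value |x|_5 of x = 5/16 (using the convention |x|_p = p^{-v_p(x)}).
|5/16|_5 = 1/5

Step 1 — compute v_5(x) by factoring powers of 5 out of the numerator and denominator: v_5(5/16) = 1. Step 2 — apply |x|_p = p^{-v_p(x)} = 5^{-1} = 1/5.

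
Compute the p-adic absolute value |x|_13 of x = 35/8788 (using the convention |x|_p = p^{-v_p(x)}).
|35/8788|_13 = 2197

Step 1 — compute v_13(x) by factoring powers of 13 out of the numerator and denominator: v_13(35/8788) = -3. Step 2 — apply |x|_p = p^{-v_p(x)} = 13^{3} = 2197.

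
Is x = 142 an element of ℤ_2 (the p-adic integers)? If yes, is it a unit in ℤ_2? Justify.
x ∈ ℤ_2 but not a unit; v_2(x) = 1 > 0

ℤ_2 = {x ∈ ℚ_2 : v_2(x) ≥ 0} and ℤ_2^× = {x ∈ ℤ_2 : v_2(x) = 0}. Here v_2(142) = v_2(num) − v_2(den) = 1; compare against these criteria.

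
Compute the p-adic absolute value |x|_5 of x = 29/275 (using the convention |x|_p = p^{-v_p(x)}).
|29/275|_5 = 25

Step 1 — compute v_5(x) by factoring powers of 5 out of the numerator and denominator: v_5(29/275) = -2. Step 2 — apply |x|_p = p^{-v_p(x)} = 5^{2} = 25.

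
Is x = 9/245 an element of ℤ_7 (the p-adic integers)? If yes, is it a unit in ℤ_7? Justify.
x ∉ ℤ_7 (v_7(x) = -2 < 0)

ℤ_7 = {x ∈ ℚ_7 : v_7(x) ≥ 0} and ℤ_7^× = {x ∈ ℤ_7 : v_7(x) = 0}. Here v_7(9/245) = v_7(num) − v_7(den) = -2; compare against these criteria.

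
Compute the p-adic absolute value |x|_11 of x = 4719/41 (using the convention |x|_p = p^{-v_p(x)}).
|4719/41|_11 = 1/121

Step 1 — compute v_11(x) by factoring powers of 11 out of the numerator and denominator: v_11(4719/41) = 2. Step 2 — apply |x|_p = p^{-v_p(x)} = 11^{-2} = 1/121.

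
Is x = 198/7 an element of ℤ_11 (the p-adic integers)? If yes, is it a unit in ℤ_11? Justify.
x ∈ ℤ_11 but not a unit; v_11(x) = 1 > 0

ℤ_11 = {x ∈ ℚ_11 : v_11(x) ≥ 0} and ℤ_11^× = {x ∈ ℤ_11 : v_11(x) = 0}. Here v_11(198/7) = v_11(num) − v_11(den) = 1; compare against these criteria.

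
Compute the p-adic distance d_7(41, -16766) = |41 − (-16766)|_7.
d_7(41, -16766) = 1/16807

Step 1 — x − y = 41 − (-16766) = 16807. Step 2 — v_7(16807) = 5 (factor: 16807 = (7^5 · 1); the sign does not affect v_p). Step 3 — |x − y|_7 = 7^{-5} = 1/16807.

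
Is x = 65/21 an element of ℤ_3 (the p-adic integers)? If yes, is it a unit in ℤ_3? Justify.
x ∉ ℤ_3 (v_3(x) = -1 < 0)

ℤ_3 = {x ∈ ℚ_3 : v_3(x) ≥ 0} and ℤ_3^× = {x ∈ ℤ_3 : v_3(x) = 0}. Here v_3(65/21) = v_3(num) − v_3(den) = -1; compare against these criteria.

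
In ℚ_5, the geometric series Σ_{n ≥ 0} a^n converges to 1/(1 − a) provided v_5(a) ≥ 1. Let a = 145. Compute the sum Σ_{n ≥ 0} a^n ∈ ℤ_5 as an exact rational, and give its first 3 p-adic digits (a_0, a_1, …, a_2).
Σ a^n = 1/(1 − a) = -1/144;  first 3 digits = (1, 4, 1)

v_5(a) = 1 ≥ 1, so the series converges in ℤ_5 to 1/(1 − a) = 1/(1 − 145) = -1/144. Expand this rational in ℤ_5: compute digits iteratively via d_i = x_i mod 5, x_{i+1} = (x_i − d_i)/5. The first 3 digits are (1, 4, 1).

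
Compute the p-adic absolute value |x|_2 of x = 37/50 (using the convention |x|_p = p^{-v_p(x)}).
|37/50|_2 = 2

Step 1 — compute v_2(x) by factoring powers of 2 out of the numerator and denominator: v_2(37/50) = -1. Step 2 — apply |x|_p = p^{-v_p(x)} = 2^{1} = 2.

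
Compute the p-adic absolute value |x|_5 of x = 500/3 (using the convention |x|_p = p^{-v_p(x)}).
|500/3|_5 = 1/125

Step 1 — compute v_5(x) by factoring powers of 5 out of the numerator and denominator: v_5(500/3) = 3. Step 2 — apply |x|_p = p^{-v_p(x)} = 5^{-3} = 1/125.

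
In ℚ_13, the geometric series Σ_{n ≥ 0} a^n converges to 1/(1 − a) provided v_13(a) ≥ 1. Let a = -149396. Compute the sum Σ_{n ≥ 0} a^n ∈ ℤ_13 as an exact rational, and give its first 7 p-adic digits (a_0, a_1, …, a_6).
Σ a^n = 1/(1 − a) = 1/149397;  first 7 digits = (1, 0, 0, 10, 7, 12, 8)

v_13(a) = 3 ≥ 1, so the series converges in ℤ_13 to 1/(1 − a) = 1/(1 − (-149396)) = 1/149397. Expand this rational in ℤ_13: compute digits iteratively via d_i = x_i mod 13, x_{i+1} = (x_i − d_i)/13. The first 7 digits are (1, 0, 0, 10, 7, 12, 8).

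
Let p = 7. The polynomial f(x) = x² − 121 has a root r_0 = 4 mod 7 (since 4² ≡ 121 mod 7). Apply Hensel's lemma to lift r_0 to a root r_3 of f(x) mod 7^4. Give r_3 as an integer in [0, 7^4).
r_3 = 11 (mod 2401)

Hensel's recurrence: r_{i+1} = r_i − f(r_i)·(f′(r_i))^{-1} mod 7^{i+2}, with f′(x) = 2x. Iterate:
  r_0 = 4 (mod 7)
  r_1 = 11 (mod 49)
  r_2 = 11 (mod 343)
  r_3 = 11 (mod 2401)
Final: r_3 = 11, and one checks f(r_3) ≡ 0 mod 7^4.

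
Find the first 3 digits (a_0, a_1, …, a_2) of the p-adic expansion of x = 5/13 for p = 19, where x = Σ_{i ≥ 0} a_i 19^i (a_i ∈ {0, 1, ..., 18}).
(a_0, …, a_2) = (15, 8, 1)

v_19(5/13) = 0 (numerator and denominator both coprime to 19), so x ∈ ℤ_19^×. Compute digits iteratively via a_i = x_i mod 19, x_{i+1} = (x_i − a_i)/19, with x_0 = x:
  x_0 = 5/13;  a_0 = 15;  x_1 = (x_0 − 15)/19 = -10/13
  x_1 = -10/13;  a_1 = 8;  x_2 = (x_1 − 8)/19 = -6/13
  x_2 = -6/13;  a_2 = 1;  x_3 = (x_2 − 1)/19 = -1/13
Digits: (15, 8, 1).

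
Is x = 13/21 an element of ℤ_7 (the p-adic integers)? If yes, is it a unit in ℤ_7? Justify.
x ∉ ℤ_7 (v_7(x) = -1 < 0)

ℤ_7 = {x ∈ ℚ_7 : v_7(x) ≥ 0} and ℤ_7^× = {x ∈ ℤ_7 : v_7(x) = 0}. Here v_7(13/21) = v_7(num) − v_7(den) = -1; compare against these criteria.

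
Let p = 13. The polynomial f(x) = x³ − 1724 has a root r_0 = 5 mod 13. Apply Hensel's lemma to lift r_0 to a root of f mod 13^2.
r_1 = 148 (mod 169)

Hensel: r_{i+1} = r_i − f(r_i)/f′(r_i) mod 13^{i+2}, where f′(x) = 3x². Iterate:
  r_0 = 5 (mod 13)
  r_1 = 148 (mod 169)
Final: r = 148 with f(r) ≡ 0 mod 13^2.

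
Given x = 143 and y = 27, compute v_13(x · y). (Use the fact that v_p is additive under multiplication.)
v_13(3861) = 1

v_p(x) = 1 (factor: 143 = 13^1 · 11); v_p(y) = 0 (factor: 27 = 13^0 · 27). Additivity: v_p(xy) = v_p(x) + v_p(y) = 1 + 0 = 1. (Direct check: xy = 3861 = 13^1 · (297).)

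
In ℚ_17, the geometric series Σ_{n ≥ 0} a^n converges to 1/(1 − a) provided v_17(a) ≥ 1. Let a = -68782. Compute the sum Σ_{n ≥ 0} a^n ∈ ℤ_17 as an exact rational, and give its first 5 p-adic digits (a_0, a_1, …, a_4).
Σ a^n = 1/(1 − a) = 1/68783;  first 5 digits = (1, 0, 0, 3, 16)

v_17(a) = 3 ≥ 1, so the series converges in ℤ_17 to 1/(1 − a) = 1/(1 − (-68782)) = 1/68783. Expand this rational in ℤ_17: compute digits iteratively via d_i = x_i mod 17, x_{i+1} = (x_i − d_i)/17. The first 5 digits are (1, 0, 0, 3, 16).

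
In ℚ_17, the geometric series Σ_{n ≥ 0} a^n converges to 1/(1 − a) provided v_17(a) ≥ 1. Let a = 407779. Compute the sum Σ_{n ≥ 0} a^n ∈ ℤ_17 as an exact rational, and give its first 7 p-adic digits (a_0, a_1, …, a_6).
Σ a^n = 1/(1 − a) = -1/407778;  first 7 digits = (1, 0, 0, 15, 4, 0, 4)

v_17(a) = 3 ≥ 1, so the series converges in ℤ_17 to 1/(1 − a) = 1/(1 − 407779) = -1/407778. Expand this rational in ℤ_17: compute digits iteratively via d_i = x_i mod 17, x_{i+1} = (x_i − d_i)/17. The first 7 digits are (1, 0, 0, 15, 4, 0, 4).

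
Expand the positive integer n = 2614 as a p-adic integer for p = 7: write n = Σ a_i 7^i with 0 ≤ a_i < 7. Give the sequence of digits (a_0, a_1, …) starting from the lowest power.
(a_0, a_1, …) = (3, 2, 4, 0, 1)

Repeated division by 7 gives the digits low-to-high: 2614 = 3 + 2·7^1 + 4·7^2 + 1·7^4. Digit sequence: (3, 2, 4, 0, 1).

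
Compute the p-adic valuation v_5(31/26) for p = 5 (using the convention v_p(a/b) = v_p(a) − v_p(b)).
v_5(31/26) = 0

Factor powers of 5 from the numerator and denominator of the reduced fraction: 31 = 5^0 · 31 and 26 = 5^0 · 26. Apply v_p(a/b) = v_p(a) − v_p(b): v_5(31/26) = 0 − 0 = 0.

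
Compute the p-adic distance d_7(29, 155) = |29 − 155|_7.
d_7(29, 155) = 1/7

Step 1 — x − y = 29 − 155 = -126. Step 2 — v_7(-126) = 1 (factor: -126 = −(7^1 · 18); the sign does not affect v_p). Step 3 — |x − y|_7 = 7^{-1} = 1/7.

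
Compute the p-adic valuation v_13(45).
v_13(45) = 0

v_13(n) is the largest exponent k such that 13^k divides n. Factor out: 45 = 13^0 · 45. (Sign doesn't affect v_p.) So v_13(45) = 0.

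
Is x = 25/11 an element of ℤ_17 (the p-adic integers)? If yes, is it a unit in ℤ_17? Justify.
x ∈ ℤ_17^× (unit); v_17(x) = 0

ℤ_17 = {x ∈ ℚ_17 : v_17(x) ≥ 0} and ℤ_17^× = {x ∈ ℤ_17 : v_17(x) = 0}. Here v_17(25/11) = v_17(num) − v_17(den) = 0; compare against these criteria.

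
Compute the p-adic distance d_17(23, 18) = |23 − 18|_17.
d_17(23, 18) = 1

Step 1 — x − y = 23 − 18 = 5. Step 2 — v_17(5) = 0 (factor: 5 = (17^0 · 5); the sign does not affect v_p). Step 3 — |x − y|_17 = 17^{0} = 1.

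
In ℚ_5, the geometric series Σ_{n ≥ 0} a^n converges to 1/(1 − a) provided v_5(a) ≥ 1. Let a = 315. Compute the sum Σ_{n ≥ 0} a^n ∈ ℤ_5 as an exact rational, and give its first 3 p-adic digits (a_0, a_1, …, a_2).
Σ a^n = 1/(1 − a) = -1/314;  first 3 digits = (1, 3, 1)

v_5(a) = 1 ≥ 1, so the series converges in ℤ_5 to 1/(1 − a) = 1/(1 − 315) = -1/314. Expand this rational in ℤ_5: compute digits iteratively via d_i = x_i mod 5, x_{i+1} = (x_i − d_i)/5. The first 3 digits are (1, 3, 1).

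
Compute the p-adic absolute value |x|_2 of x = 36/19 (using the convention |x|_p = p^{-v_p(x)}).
|36/19|_2 = 1/4

Step 1 — compute v_2(x) by factoring powers of 2 out of the numerator and denominator: v_2(36/19) = 2. Step 2 — apply |x|_p = p^{-v_p(x)} = 2^{-2} = 1/4.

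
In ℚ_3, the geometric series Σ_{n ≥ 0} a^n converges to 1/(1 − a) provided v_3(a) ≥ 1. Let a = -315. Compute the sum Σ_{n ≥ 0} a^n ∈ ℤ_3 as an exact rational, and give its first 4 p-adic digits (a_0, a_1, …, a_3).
Σ a^n = 1/(1 − a) = 1/316;  first 4 digits = (1, 0, 1, 0)

v_3(a) = 2 ≥ 1, so the series converges in ℤ_3 to 1/(1 − a) = 1/(1 − (-315)) = 1/316. Expand this rational in ℤ_3: compute digits iteratively via d_i = x_i mod 3, x_{i+1} = (x_i − d_i)/3. The first 4 digits are (1, 0, 1, 0).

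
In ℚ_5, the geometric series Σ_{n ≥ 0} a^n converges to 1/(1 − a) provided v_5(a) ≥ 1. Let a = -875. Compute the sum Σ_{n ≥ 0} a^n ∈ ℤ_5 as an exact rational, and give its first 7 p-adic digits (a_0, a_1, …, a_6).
Σ a^n = 1/(1 − a) = 1/876;  first 7 digits = (1, 0, 0, 3, 3, 4, 3)

v_5(a) = 3 ≥ 1, so the series converges in ℤ_5 to 1/(1 − a) = 1/(1 − (-875)) = 1/876. Expand this rational in ℤ_5: compute digits iteratively via d_i = x_i mod 5, x_{i+1} = (x_i − d_i)/5. The first 7 digits are (1, 0, 0, 3, 3, 4, 3).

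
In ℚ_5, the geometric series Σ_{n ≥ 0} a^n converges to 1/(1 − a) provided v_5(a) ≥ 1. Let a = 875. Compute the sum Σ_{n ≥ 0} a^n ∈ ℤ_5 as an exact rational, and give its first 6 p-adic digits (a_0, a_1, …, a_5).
Σ a^n = 1/(1 − a) = -1/874;  first 6 digits = (1, 0, 0, 2, 1, 0)

v_5(a) = 3 ≥ 1, so the series converges in ℤ_5 to 1/(1 − a) = 1/(1 − 875) = -1/874. Expand this rational in ℤ_5: compute digits iteratively via d_i = x_i mod 5, x_{i+1} = (x_i − d_i)/5. The first 6 digits are (1, 0, 0, 2, 1, 0).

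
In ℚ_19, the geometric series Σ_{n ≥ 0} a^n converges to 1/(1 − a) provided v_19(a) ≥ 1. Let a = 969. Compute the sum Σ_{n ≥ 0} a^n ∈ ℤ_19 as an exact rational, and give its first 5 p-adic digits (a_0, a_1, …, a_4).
Σ a^n = 1/(1 − a) = -1/968;  first 5 digits = (1, 13, 0, 16, 0)

v_19(a) = 1 ≥ 1, so the series converges in ℤ_19 to 1/(1 − a) = 1/(1 − 969) = -1/968. Expand this rational in ℤ_19: compute digits iteratively via d_i = x_i mod 19, x_{i+1} = (x_i − d_i)/19. The first 5 digits are (1, 13, 0, 16, 0).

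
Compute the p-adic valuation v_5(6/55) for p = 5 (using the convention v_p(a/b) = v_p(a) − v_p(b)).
v_5(6/55) = -1

Factor powers of 5 from the numerator and denominator of the reduced fraction: 6 = 5^0 · 6 and 55 = 5^1 · 11. Apply v_p(a/b) = v_p(a) − v_p(b): v_5(6/55) = 0 − 1 = -1.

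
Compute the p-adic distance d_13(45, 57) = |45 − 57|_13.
d_13(45, 57) = 1

Step 1 — x − y = 45 − 57 = -12. Step 2 — v_13(-12) = 0 (factor: -12 = −(13^0 · 12); the sign does not affect v_p). Step 3 — |x − y|_13 = 13^{0} = 1.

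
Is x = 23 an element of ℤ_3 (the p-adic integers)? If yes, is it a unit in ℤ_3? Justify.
x ∈ ℤ_3^× (unit); v_3(x) = 0

ℤ_3 = {x ∈ ℚ_3 : v_3(x) ≥ 0} and ℤ_3^× = {x ∈ ℤ_3 : v_3(x) = 0}. Here v_3(23) = v_3(num) − v_3(den) = 0; compare against these criteria.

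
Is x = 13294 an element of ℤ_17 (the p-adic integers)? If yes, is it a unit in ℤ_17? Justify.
x ∈ ℤ_17 but not a unit; v_17(x) = 2 > 0

ℤ_17 = {x ∈ ℚ_17 : v_17(x) ≥ 0} and ℤ_17^× = {x ∈ ℤ_17 : v_17(x) = 0}. Here v_17(13294) = v_17(num) − v_17(den) = 2; compare against these criteria.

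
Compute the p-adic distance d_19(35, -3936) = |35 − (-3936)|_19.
d_19(35, -3936) = 1/361

Step 1 — x − y = 35 − (-3936) = 3971. Step 2 — v_19(3971) = 2 (factor: 3971 = (19^2 · 11); the sign does not affect v_p). Step 3 — |x − y|_19 = 19^{-2} = 1/361.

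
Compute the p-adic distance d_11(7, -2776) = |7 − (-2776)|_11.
d_11(7, -2776) = 1/121

Step 1 — x − y = 7 − (-2776) = 2783. Step 2 — v_11(2783) = 2 (factor: 2783 = (11^2 · 23); the sign does not affect v_p). Step 3 — |x − y|_11 = 11^{-2} = 1/121.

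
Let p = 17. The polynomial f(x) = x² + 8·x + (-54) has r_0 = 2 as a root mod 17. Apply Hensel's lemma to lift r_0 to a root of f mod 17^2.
r_1 = 53 (mod 289)

Hensel: r_{i+1} = r_i − f(r_i)·(f′(r_i))^{-1} mod 17^{i+2}, f′(x) = 2x + 8. Iterate:
  r_0 = 2 (mod 17)
  r_1 = 53 (mod 289)
Final: r = 53 satisfies f(r) ≡ 0 mod 17^2.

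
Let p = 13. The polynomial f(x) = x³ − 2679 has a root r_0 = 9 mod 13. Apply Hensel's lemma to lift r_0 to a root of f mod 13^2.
r_1 = 113 (mod 169)

Hensel: r_{i+1} = r_i − f(r_i)/f′(r_i) mod 13^{i+2}, where f′(x) = 3x². Iterate:
  r_0 = 9 (mod 13)
  r_1 = 113 (mod 169)
Final: r = 113 with f(r) ≡ 0 mod 13^2.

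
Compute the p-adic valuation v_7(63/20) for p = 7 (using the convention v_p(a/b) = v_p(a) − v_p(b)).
v_7(63/20) = 1

Factor powers of 7 from the numerator and denominator of the reduced fraction: 63 = 7^1 · 9 and 20 = 7^0 · 20. Apply v_p(a/b) = v_p(a) − v_p(b): v_7(63/20) = 1 − 0 = 1.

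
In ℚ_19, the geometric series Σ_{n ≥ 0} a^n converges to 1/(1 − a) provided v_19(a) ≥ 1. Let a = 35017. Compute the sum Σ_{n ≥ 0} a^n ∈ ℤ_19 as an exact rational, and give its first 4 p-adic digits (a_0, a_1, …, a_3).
Σ a^n = 1/(1 − a) = -1/35016;  first 4 digits = (1, 0, 2, 5)

v_19(a) = 2 ≥ 1, so the series converges in ℤ_19 to 1/(1 − a) = 1/(1 − 35017) = -1/35016. Expand this rational in ℤ_19: compute digits iteratively via d_i = x_i mod 19, x_{i+1} = (x_i − d_i)/19. The first 4 digits are (1, 0, 2, 5).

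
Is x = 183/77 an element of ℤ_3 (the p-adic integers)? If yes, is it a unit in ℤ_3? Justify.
x ∈ ℤ_3 but not a unit; v_3(x) = 1 > 0

ℤ_3 = {x ∈ ℚ_3 : v_3(x) ≥ 0} and ℤ_3^× = {x ∈ ℤ_3 : v_3(x) = 0}. Here v_3(183/77) = v_3(num) − v_3(den) = 1; compare against these criteria.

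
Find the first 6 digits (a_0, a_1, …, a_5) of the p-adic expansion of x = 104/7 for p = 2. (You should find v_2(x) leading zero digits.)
(a_0, …, a_5) = (0, 0, 0, 1, 1, 0)

v_2(104/7) = 3, so a_0 = ... = a_2 = 0. Factor out: x = 2^3 · u with u = 13/7 a unit in ℤ_2. Expand u iteratively via a_{v+i} = u_i mod 2, u_{i+1} = (u_i − a_{v+i})/2:
  u_0 = 13/7;  a_3 = 1;  u_1 = (u_0 − 1)/2 = 3/7
  u_1 = 3/7;  a_4 = 1;  u_2 = (u_1 − 1)/2 = -2/7
  u_2 = -2/7;  a_5 = 0;  u_3 = (u_2 − 0)/2 = -1/7
Digits: (0, 0, 0, 1, 1, 0).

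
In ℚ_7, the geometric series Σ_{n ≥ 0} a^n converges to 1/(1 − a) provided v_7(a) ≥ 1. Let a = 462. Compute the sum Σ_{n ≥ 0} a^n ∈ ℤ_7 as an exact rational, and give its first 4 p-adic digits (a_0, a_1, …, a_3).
Σ a^n = 1/(1 − a) = -1/461;  first 4 digits = (1, 3, 4, 6)

v_7(a) = 1 ≥ 1, so the series converges in ℤ_7 to 1/(1 − a) = 1/(1 − 462) = -1/461. Expand this rational in ℤ_7: compute digits iteratively via d_i = x_i mod 7, x_{i+1} = (x_i − d_i)/7. The first 4 digits are (1, 3, 4, 6).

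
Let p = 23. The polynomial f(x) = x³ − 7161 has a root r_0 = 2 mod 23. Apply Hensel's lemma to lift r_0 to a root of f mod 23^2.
r_1 = 25 (mod 529)

Hensel: r_{i+1} = r_i − f(r_i)/f′(r_i) mod 23^{i+2}, where f′(x) = 3x². Iterate:
  r_0 = 2 (mod 23)
  r_1 = 25 (mod 529)
Final: r = 25 with f(r) ≡ 0 mod 23^2.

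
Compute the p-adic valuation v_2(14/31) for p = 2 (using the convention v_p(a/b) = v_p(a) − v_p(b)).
v_2(14/31) = 1

Factor powers of 2 from the numerator and denominator of the reduced fraction: 14 = 2^1 · 7 and 31 = 2^0 · 31. Apply v_p(a/b) = v_p(a) − v_p(b): v_2(14/31) = 1 − 0 = 1.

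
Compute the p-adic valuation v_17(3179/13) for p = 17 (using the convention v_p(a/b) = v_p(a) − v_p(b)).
v_17(3179/13) = 2

Factor powers of 17 from the numerator and denominator of the reduced fraction: 3179 = 17^2 · 11 and 13 = 17^0 · 13. Apply v_p(a/b) = v_p(a) − v_p(b): v_17(3179/13) = 2 − 0 = 2.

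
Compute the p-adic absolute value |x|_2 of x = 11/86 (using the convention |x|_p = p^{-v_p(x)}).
|11/86|_2 = 2

Step 1 — compute v_2(x) by factoring powers of 2 out of the numerator and denominator: v_2(11/86) = -1. Step 2 — apply |x|_p = p^{-v_p(x)} = 2^{1} = 2.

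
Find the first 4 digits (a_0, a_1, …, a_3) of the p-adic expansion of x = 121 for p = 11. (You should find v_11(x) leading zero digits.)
(a_0, …, a_3) = (0, 0, 1, 0)

v_11(121) = 2, so a_0 = ... = a_1 = 0. Factor out: x = 11^2 · u with u = 1 a unit in ℤ_11. Expand u iteratively via a_{v+i} = u_i mod 11, u_{i+1} = (u_i − a_{v+i})/11:
  u_0 = 1;  a_2 = 1;  u_1 = (u_0 − 1)/11 = 0
  u_1 = 0;  a_3 = 0;  u_2 = (u_1 − 0)/11 = 0
Digits: (0, 0, 1, 0).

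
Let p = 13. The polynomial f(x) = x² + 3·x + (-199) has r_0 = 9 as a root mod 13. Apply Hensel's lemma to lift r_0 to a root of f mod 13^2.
r_1 = 126 (mod 169)

Hensel: r_{i+1} = r_i − f(r_i)·(f′(r_i))^{-1} mod 13^{i+2}, f′(x) = 2x + 3. Iterate:
  r_0 = 9 (mod 13)
  r_1 = 126 (mod 169)
Final: r = 126 satisfies f(r) ≡ 0 mod 13^2.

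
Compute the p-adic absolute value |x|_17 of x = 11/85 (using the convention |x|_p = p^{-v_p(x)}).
|11/85|_17 = 17

Step 1 — compute v_17(x) by factoring powers of 17 out of the numerator and denominator: v_17(11/85) = -1. Step 2 — apply |x|_p = p^{-v_p(x)} = 17^{1} = 17.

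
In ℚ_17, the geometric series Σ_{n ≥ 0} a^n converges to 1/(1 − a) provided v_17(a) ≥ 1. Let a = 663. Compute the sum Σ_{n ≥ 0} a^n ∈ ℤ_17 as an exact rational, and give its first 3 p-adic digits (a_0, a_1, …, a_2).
Σ a^n = 1/(1 − a) = -1/662;  first 3 digits = (1, 5, 10)

v_17(a) = 1 ≥ 1, so the series converges in ℤ_17 to 1/(1 − a) = 1/(1 − 663) = -1/662. Expand this rational in ℤ_17: compute digits iteratively via d_i = x_i mod 17, x_{i+1} = (x_i − d_i)/17. The first 3 digits are (1, 5, 10).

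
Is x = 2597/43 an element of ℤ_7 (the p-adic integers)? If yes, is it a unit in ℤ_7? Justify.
x ∈ ℤ_7 but not a unit; v_7(x) = 2 > 0

ℤ_7 = {x ∈ ℚ_7 : v_7(x) ≥ 0} and ℤ_7^× = {x ∈ ℤ_7 : v_7(x) = 0}. Here v_7(2597/43) = v_7(num) − v_7(den) = 2; compare against these criteria.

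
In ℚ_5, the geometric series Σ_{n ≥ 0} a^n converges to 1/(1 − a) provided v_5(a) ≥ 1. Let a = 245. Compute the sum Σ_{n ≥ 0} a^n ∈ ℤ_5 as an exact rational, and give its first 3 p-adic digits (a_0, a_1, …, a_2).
Σ a^n = 1/(1 − a) = -1/244;  first 3 digits = (1, 4, 0)

v_5(a) = 1 ≥ 1, so the series converges in ℤ_5 to 1/(1 − a) = 1/(1 − 245) = -1/244. Expand this rational in ℤ_5: compute digits iteratively via d_i = x_i mod 5, x_{i+1} = (x_i − d_i)/5. The first 3 digits are (1, 4, 0).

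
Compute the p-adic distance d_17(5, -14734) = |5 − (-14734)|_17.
d_17(5, -14734) = 1/4913

Step 1 — x − y = 5 − (-14734) = 14739. Step 2 — v_17(14739) = 3 (factor: 14739 = (17^3 · 3); the sign does not affect v_p). Step 3 — |x − y|_17 = 17^{-3} = 1/4913.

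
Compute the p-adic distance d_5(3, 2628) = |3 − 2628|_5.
d_5(3, 2628) = 1/125

Step 1 — x − y = 3 − 2628 = -2625. Step 2 — v_5(-2625) = 3 (factor: -2625 = −(5^3 · 21); the sign does not affect v_p). Step 3 — |x − y|_5 = 5^{-3} = 1/125.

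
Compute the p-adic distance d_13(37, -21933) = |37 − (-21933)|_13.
d_13(37, -21933) = 1/2197

Step 1 — x − y = 37 − (-21933) = 21970. Step 2 — v_13(21970) = 3 (factor: 21970 = (13^3 · 10); the sign does not affect v_p). Step 3 — |x − y|_13 = 13^{-3} = 1/2197.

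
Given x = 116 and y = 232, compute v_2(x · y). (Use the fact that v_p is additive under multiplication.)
v_2(26912) = 5

v_p(x) = 2 (factor: 116 = 2^2 · 29); v_p(y) = 3 (factor: 232 = 2^3 · 29). Additivity: v_p(xy) = v_p(x) + v_p(y) = 2 + 3 = 5. (Direct check: xy = 26912 = 2^5 · (841).)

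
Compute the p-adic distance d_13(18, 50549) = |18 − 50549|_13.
d_13(18, 50549) = 1/2197

Step 1 — x − y = 18 − 50549 = -50531. Step 2 — v_13(-50531) = 3 (factor: -50531 = −(13^3 · 23); the sign does not affect v_p). Step 3 — |x − y|_13 = 13^{-3} = 1/2197.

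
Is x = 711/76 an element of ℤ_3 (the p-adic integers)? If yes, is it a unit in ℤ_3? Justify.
x ∈ ℤ_3 but not a unit; v_3(x) = 2 > 0

ℤ_3 = {x ∈ ℚ_3 : v_3(x) ≥ 0} and ℤ_3^× = {x ∈ ℤ_3 : v_3(x) = 0}. Here v_3(711/76) = v_3(num) − v_3(den) = 2; compare against these criteria.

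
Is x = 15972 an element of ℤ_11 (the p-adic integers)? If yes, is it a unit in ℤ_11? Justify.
x ∈ ℤ_11 but not a unit; v_11(x) = 3 > 0

ℤ_11 = {x ∈ ℚ_11 : v_11(x) ≥ 0} and ℤ_11^× = {x ∈ ℤ_11 : v_11(x) = 0}. Here v_11(15972) = v_11(num) − v_11(den) = 3; compare against these criteria.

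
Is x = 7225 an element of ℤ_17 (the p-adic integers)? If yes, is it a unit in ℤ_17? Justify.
x ∈ ℤ_17 but not a unit; v_17(x) = 2 > 0

ℤ_17 = {x ∈ ℚ_17 : v_17(x) ≥ 0} and ℤ_17^× = {x ∈ ℤ_17 : v_17(x) = 0}. Here v_17(7225) = v_17(num) − v_17(den) = 2; compare against these criteria.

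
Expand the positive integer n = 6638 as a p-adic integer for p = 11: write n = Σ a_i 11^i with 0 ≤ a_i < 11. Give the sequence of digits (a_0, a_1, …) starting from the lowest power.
(a_0, a_1, …) = (5, 9, 10, 4)

Repeated division by 11 gives the digits low-to-high: 6638 = 5 + 9·11^1 + 10·11^2 + 4·11^3. Digit sequence: (5, 9, 10, 4).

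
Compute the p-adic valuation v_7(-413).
v_7(-413) = 1

v_7(n) is the largest exponent k such that 7^k divides n. Factor out: -413 = -7^1 · 59. (Sign doesn't affect v_p.) So v_7(-413) = 1.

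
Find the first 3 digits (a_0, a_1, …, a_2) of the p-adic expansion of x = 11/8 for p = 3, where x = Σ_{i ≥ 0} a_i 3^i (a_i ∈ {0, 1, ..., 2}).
(a_0, …, a_2) = (1, 2, 2)

v_3(11/8) = 0 (numerator and denominator both coprime to 3), so x ∈ ℤ_3^×. Compute digits iteratively via a_i = x_i mod 3, x_{i+1} = (x_i − a_i)/3, with x_0 = x:
  x_0 = 11/8;  a_0 = 1;  x_1 = (x_0 − 1)/3 = 1/8
  x_1 = 1/8;  a_1 = 2;  x_2 = (x_1 − 2)/3 = -5/8
  x_2 = -5/8;  a_2 = 2;  x_3 = (x_2 − 2)/3 = -7/8
Digits: (1, 2, 2).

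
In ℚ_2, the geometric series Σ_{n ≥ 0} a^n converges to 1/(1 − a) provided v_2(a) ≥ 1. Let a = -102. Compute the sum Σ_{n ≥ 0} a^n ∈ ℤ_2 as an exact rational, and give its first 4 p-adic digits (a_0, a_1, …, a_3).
Σ a^n = 1/(1 − a) = 1/103;  first 4 digits = (1, 1, 1, 0)

v_2(a) = 1 ≥ 1, so the series converges in ℤ_2 to 1/(1 − a) = 1/(1 − (-102)) = 1/103. Expand this rational in ℤ_2: compute digits iteratively via d_i = x_i mod 2, x_{i+1} = (x_i − d_i)/2. The first 4 digits are (1, 1, 1, 0).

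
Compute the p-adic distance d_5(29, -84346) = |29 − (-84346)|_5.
d_5(29, -84346) = 1/3125

Step 1 — x − y = 29 − (-84346) = 84375. Step 2 — v_5(84375) = 5 (factor: 84375 = (5^5 · 27); the sign does not affect v_p). Step 3 — |x − y|_5 = 5^{-5} = 1/3125.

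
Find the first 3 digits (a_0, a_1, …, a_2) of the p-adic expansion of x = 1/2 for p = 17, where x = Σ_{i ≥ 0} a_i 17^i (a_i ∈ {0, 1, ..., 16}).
(a_0, …, a_2) = (9, 8, 8)

v_17(1/2) = 0 (numerator and denominator both coprime to 17), so x ∈ ℤ_17^×. Compute digits iteratively via a_i = x_i mod 17, x_{i+1} = (x_i − a_i)/17, with x_0 = x:
  x_0 = 1/2;  a_0 = 9;  x_1 = (x_0 − 9)/17 = -1/2
  x_1 = -1/2;  a_1 = 8;  x_2 = (x_1 − 8)/17 = -1/2
  x_2 = -1/2;  a_2 = 8;  x_3 = (x_2 − 8)/17 = -1/2
Digits: (9, 8, 8).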